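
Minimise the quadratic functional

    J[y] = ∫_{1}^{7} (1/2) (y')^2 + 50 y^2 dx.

The Lagrangian is L = (1/2) (y')^2 + 50 y^2.
Compute ∂L/∂y = 100y, ∂L/∂y' = y'.
The Euler-Lagrange equation d/dx(∂L/∂y') − ∂L/∂y = 0 reduces to
    y'' − 100 y = 0.
Its general solution is
    y(x) = A e^(10x) + B e^(−10x),
with A, B fixed by the endpoint conditions.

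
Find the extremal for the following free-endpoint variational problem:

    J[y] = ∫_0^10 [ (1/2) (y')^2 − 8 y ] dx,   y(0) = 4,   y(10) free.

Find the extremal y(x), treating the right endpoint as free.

The Lagrangian L = (1/2) (y')^2 − 8 y gives
    ∂L/∂y = −8,   ∂L/∂y' = y'.
Euler-Lagrange: d/dx(y') − (−8) = 0, i.e. y'' + 8 = 0, so
    y(x) = −(8/2) x^2 + C1 x + C2.
Fixed left endpoint y(0) = 4 ⇒ C2 = 4.
The right endpoint x = 10 is free, so the natural (transversality) condition is ∂L/∂y' |_{x=10} = 0, i.e. y'(10) = 0.
Compute y'(x) = −8 x + C1, so y'(10) = −80 + C1 = 0 ⇒ C1 = 80.
Therefore the extremal is
    y(x) = −4 x^2 + 80 x + 4.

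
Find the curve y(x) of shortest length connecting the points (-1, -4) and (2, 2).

Arc-length functional: J[y] = ∫ sqrt(1 + (y')^2) dx.
Lagrangian L = sqrt(1 + (y')^2) has no explicit y dependence, so ∂L/∂y = 0 and the Euler-Lagrange equation gives
    d/dx( y' / sqrt(1 + (y')^2) ) = 0  ⇒  y' / sqrt(1 + (y')^2) = const.
Hence y' is constant, so y(x) is affine.
Fitting the endpoints (-1, -4) and (2, 2):
    slope m = (2 − (-4)) / (2 − (-1)) = 2,
    intercept c = (-4) − m·(-1) = -2.
Extremal: y(x) = 2 x - 2.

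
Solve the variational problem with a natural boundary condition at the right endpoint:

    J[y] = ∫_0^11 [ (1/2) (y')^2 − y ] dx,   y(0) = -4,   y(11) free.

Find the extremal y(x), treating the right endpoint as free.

The Lagrangian L = (1/2) (y')^2 − y gives
    ∂L/∂y = −1,   ∂L/∂y' = y'.
Euler-Lagrange: d/dx(y') − (−1) = 0, i.e. y'' + 1 = 0, so
    y(x) = −(1/2) x^2 + C1 x + C2.
Fixed left endpoint y(0) = -4 ⇒ C2 = -4.
The right endpoint x = 11 is free, so the natural (transversality) condition is ∂L/∂y' |_{x=11} = 0, i.e. y'(11) = 0.
Compute y'(x) = −1 x + C1, so y'(11) = −11 + C1 = 0 ⇒ C1 = 11.
Therefore the extremal is
    y(x) = −x^2/2 + 11 x − 4.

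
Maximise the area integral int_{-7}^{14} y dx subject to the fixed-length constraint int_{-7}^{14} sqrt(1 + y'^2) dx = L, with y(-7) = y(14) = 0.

Set up the augmented Lagrangian using a multiplier λ for the length constraint:
    F(y, y') = y − λ sqrt(1 + y'^2).
F has no explicit x dependence, so the Beltrami identity yields a first integral
    F − y' ∂F/∂y' = C.
Compute ∂F/∂y' = −λ y' / sqrt(1 + y'^2). Then
    y − λ sqrt(1 + y'^2) + λ y'^2 / sqrt(1 + y'^2) = C
    ⇒  y − λ / sqrt(1 + y'^2) = C.
Solving for y' and integrating gives
    (x − a)^2 + (y − b)^2 = λ^2,
a circular arc of radius λ. The constants a, b are determined by the endpoint conditions y(-7) = y(14) = 0, and λ is fixed implicitly by the length constraint
    ∫_{-7}^{14} sqrt(1 + y'^2) dx = L.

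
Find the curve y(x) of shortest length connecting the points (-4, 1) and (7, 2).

Arc-length functional: J[y] = ∫ sqrt(1 + (y')^2) dx.
Lagrangian L = sqrt(1 + (y')^2) has no explicit y dependence, so ∂L/∂y = 0 and the Euler-Lagrange equation gives
    d/dx( y' / sqrt(1 + (y')^2) ) = 0  ⇒  y' / sqrt(1 + (y')^2) = const.
Hence y' is constant, so y(x) is affine.
Fitting the endpoints (-4, 1) and (7, 2):
    slope m = (2 − 1) / (7 − (-4)) = 1/11,
    intercept c = 1 − m·(-4) = 15/11.
Extremal: y(x) = (1/11) x + 15/11.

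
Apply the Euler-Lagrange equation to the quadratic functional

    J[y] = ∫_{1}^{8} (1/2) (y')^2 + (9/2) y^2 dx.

The Lagrangian is L = (1/2) (y')^2 + (9/2) y^2.
Compute ∂L/∂y = 9y, ∂L/∂y' = y'.
The Euler-Lagrange equation d/dx(∂L/∂y') − ∂L/∂y = 0 reduces to
    y'' − 9 y = 0.
Its general solution is
    y(x) = A e^(3x) + B e^(−3x),
with A, B fixed by the endpoint conditions.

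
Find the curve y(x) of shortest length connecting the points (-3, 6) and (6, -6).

Arc-length functional: J[y] = ∫ sqrt(1 + (y')^2) dx.
Lagrangian L = sqrt(1 + (y')^2) has no explicit y dependence, so ∂L/∂y = 0 and the Euler-Lagrange equation gives
    d/dx( y' / sqrt(1 + (y')^2) ) = 0  ⇒  y' / sqrt(1 + (y')^2) = const.
Hence y' is constant, so y(x) is affine.
Fitting the endpoints (-3, 6) and (6, -6):
    slope m = ((-6) − 6) / (6 − (-3)) = -4/3,
    intercept c = 6 − m·(-3) = 2.
Extremal: y(x) = (-4/3) x + 2.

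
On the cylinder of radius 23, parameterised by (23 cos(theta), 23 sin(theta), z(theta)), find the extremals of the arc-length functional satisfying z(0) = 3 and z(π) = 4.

Parameterise the cylinder of radius R = 23 as
    r(θ) = (23 cos θ, 23 sin θ, z(θ)).
The arc-length element is
    ds = sqrt(529 + (dz/dθ)^2) dθ,
so the Lagrangian is L = sqrt(529 + z'^2).
L depends on z' only, not on z or θ, so ∂L/∂z = 0 and
    ∂L/∂z' = z' / sqrt(529 + z'^2).
The Euler-Lagrange equation gives
    d/dθ( z' / sqrt(529 + z'^2) ) = 0,
so z' is constant. Integrating once:
    z(θ) = a θ + b,
a helix on the cylinder (a straight line when the cylinder is unrolled). The constants a, b are determined by the endpoint conditions.
With endpoint conditions z(0) = 3 and z(π) = 4: from z(0) = b we get b = 3, and a·π + 3 = 4 gives a = 1/π, so
    z(θ) = (1/π) θ + 3.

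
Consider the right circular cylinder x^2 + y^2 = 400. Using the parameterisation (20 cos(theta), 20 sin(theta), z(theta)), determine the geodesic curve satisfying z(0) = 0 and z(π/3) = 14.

Parameterise the cylinder of radius R = 20 as
    r(θ) = (20 cos θ, 20 sin θ, z(θ)).
The arc-length element is
    ds = sqrt(400 + (dz/dθ)^2) dθ,
so the Lagrangian is L = sqrt(400 + z'^2).
L depends on z' only, not on z or θ, so ∂L/∂z = 0 and
    ∂L/∂z' = z' / sqrt(400 + z'^2).
The Euler-Lagrange equation gives
    d/dθ( z' / sqrt(400 + z'^2) ) = 0,
so z' is constant. Integrating once:
    z(θ) = a θ + b,
a helix on the cylinder (a straight line when the cylinder is unrolled). The constants a, b are determined by the endpoint conditions.
With endpoint conditions z(0) = 0 and z(π/3) = 14: from z(0) = b we get b = 0, and a·π/3 + 0 = 14 gives a = 42/π, so
    z(θ) = (42/π) θ.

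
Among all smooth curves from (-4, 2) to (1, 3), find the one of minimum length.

Arc-length functional: J[y] = ∫ sqrt(1 + (y')^2) dx.
Lagrangian L = sqrt(1 + (y')^2) has no explicit y dependence, so ∂L/∂y = 0 and the Euler-Lagrange equation gives
    d/dx( y' / sqrt(1 + (y')^2) ) = 0  ⇒  y' / sqrt(1 + (y')^2) = const.
Hence y' is constant, so y(x) is affine.
Fitting the endpoints (-4, 2) and (1, 3):
    slope m = (3 − 2) / (1 − (-4)) = 1/5,
    intercept c = 2 − m·(-4) = 14/5.
Extremal: y(x) = (1/5) x + 14/5.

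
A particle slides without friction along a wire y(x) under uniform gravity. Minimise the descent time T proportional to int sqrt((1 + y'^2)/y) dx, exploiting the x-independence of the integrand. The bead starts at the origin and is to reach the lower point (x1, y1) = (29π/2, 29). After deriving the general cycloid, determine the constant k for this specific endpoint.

The Lagrangian L = sqrt((1 + y'^2) / y) has no explicit x dependence, so the Beltrami identity applies:
    L − y' ∂L/∂y' = C.
Compute ∂L/∂y' = y' / sqrt(y (1 + y'^2)).
Substitute:
    sqrt((1 + y'^2)/y) − y'·y' / sqrt(y (1 + y'^2))
    = (1 + y'^2) / sqrt(y (1 + y'^2)) − y'^2 / sqrt(y (1 + y'^2))
    = 1 / sqrt(y (1 + y'^2)) = C.
Squaring and rearranging gives the first integral
    y (1 + y'^2) = 1/C^2 =: k   (constant).
Solving this first-order ODE by the substitution
    y = (k/2)(1 − cos θ)
yields the cycloid parameterisation
    x(θ) = (k/2)(θ − sin θ),   y(θ) = (k/2)(1 − cos θ).
The constant k is fixed by the endpoint condition.
Now fit the given lower endpoint (x1, y1) = (29π/2, 29). At the bottom of the first arch (θ = π), the parametric equations give
    y(π) = (k/2)(1 − cos π) = k,
    x(π) = (k/2)(π − sin π) = kπ/2.
Matching y(π) = 29 gives k = 29, consistent with x(π) = 29π/2. Therefore the specific cycloid is
    x(θ) = (29/2)(θ − sin θ),   y(θ) = (29/2)(1 − cos θ).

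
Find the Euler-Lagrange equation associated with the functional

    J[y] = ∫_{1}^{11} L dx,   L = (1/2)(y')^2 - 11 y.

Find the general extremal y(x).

The Lagrangian is L = (1/2)(y')^2 - 11 y.
∂L/∂y = -11.
∂L/∂y' = y'.
The Euler-Lagrange equation d/dx(∂L/∂y') − ∂L/∂y = 0 becomes:
    y'' + 11 = 0
General solution: y(x) = -(11/2) x^2 + A x + B, where A and B are arbitrary constants fixed by the endpoint conditions.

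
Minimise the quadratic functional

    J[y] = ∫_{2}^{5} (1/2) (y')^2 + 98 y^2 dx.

The Lagrangian is L = (1/2) (y')^2 + 98 y^2.
Compute ∂L/∂y = 196y, ∂L/∂y' = y'.
The Euler-Lagrange equation d/dx(∂L/∂y') − ∂L/∂y = 0 reduces to
    y'' − 196 y = 0.
Its general solution is
    y(x) = A e^(14x) + B e^(−14x),
with A, B fixed by the endpoint conditions.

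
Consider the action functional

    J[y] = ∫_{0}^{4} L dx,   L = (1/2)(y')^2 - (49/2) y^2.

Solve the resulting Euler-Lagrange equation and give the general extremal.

The Lagrangian is L = (1/2)(y')^2 - (49/2) y^2.
∂L/∂y = -49y.
∂L/∂y' = y'.
The Euler-Lagrange equation d/dx(∂L/∂y') − ∂L/∂y = 0 becomes:
    y'' + 49 y = 0
General solution: y(x) = A sin(7x) + B cos(7x), where A and B are arbitrary constants fixed by the endpoint conditions.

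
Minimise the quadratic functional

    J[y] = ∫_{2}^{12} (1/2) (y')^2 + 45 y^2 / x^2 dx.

The Lagrangian is L = (1/2) (y')^2 + 45 y^2 / x^2.
Compute ∂L/∂y = 90y/x^2, ∂L/∂y' = y'.
The Euler-Lagrange equation d/dx(∂L/∂y') − ∂L/∂y = 0 reduces to
    y'' − 90/x^2 · y = 0  (x > 0).
Its general solution is
    y(x) = A x^10 + B x^(-9),
with A, B fixed by the endpoint conditions.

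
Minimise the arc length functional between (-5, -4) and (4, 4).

Arc-length functional: J[y] = ∫ sqrt(1 + (y')^2) dx.
Lagrangian L = sqrt(1 + (y')^2) has no explicit y dependence, so ∂L/∂y = 0 and the Euler-Lagrange equation gives
    d/dx( y' / sqrt(1 + (y')^2) ) = 0  ⇒  y' / sqrt(1 + (y')^2) = const.
Hence y' is constant, so y(x) is affine.
Fitting the endpoints (-5, -4) and (4, 4):
    slope m = (4 − (-4)) / (4 − (-5)) = 8/9,
    intercept c = (-4) − m·(-5) = 4/9.
Extremal: y(x) = (8/9) x + 4/9.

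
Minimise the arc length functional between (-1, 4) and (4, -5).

Arc-length functional: J[y] = ∫ sqrt(1 + (y')^2) dx.
Lagrangian L = sqrt(1 + (y')^2) has no explicit y dependence, so ∂L/∂y = 0 and the Euler-Lagrange equation gives
    d/dx( y' / sqrt(1 + (y')^2) ) = 0  ⇒  y' / sqrt(1 + (y')^2) = const.
Hence y' is constant, so y(x) is affine.
Fitting the endpoints (-1, 4) and (4, -5):
    slope m = ((-5) − 4) / (4 − (-1)) = -9/5,
    intercept c = 4 − m·(-1) = 11/5.
Extremal: y(x) = (-9/5) x + 11/5.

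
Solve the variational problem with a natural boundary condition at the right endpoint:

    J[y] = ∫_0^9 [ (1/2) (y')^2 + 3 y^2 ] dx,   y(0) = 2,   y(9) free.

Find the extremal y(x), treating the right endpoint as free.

The Lagrangian L = (1/2) (y')^2 + 3 y^2 gives
    ∂L/∂y = 6 y,   ∂L/∂y' = y'.
Euler-Lagrange: y'' − 6 y = 0.
With k = sqrt(6), the general solution is
    y(x) = A cosh(sqrt(6) x) + B sinh(sqrt(6) x).
Fixed left endpoint y(0) = 2 ⇒ A = 2.
The right endpoint x = 9 is free, so the natural (transversality) condition is ∂L/∂y' |_{x=9} = 0, i.e. y'(9) = 0.
Compute y'(x) = A k sinh(k x) + B k cosh(k x), so
    y'(9) = A k sinh(k·9) + B k cosh(k·9) = 0
    ⇒ B = −A tanh(k·9) = − 2 tanh(sqrt(6)·9).
Therefore the extremal is
    y(x) = 2 cosh(sqrt(6) x) − 2 tanh(sqrt(6)·9) sinh(sqrt(6) x).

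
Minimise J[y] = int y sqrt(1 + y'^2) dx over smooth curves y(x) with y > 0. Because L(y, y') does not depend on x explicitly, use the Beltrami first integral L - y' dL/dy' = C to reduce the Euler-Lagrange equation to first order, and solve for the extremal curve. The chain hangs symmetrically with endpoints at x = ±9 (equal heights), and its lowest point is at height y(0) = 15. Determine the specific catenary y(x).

The Lagrangian L(y, y') = y sqrt(1 + y'^2) has no explicit x dependence, so the Beltrami identity applies:
    L − y' ∂L/∂y' = C.
Compute ∂L/∂y' = y · y' / sqrt(1 + y'^2). Then
    L − y' ∂L/∂y'
    = y sqrt(1 + y'^2) − y · y'^2 / sqrt(1 + y'^2)
    = y (1 + y'^2 − y'^2) / sqrt(1 + y'^2)
    = y / sqrt(1 + y'^2) = C.
Squaring gives y^2 = C^2 (1 + y'^2), i.e.
    y'^2 = y^2 / C^2 − 1.
Separating variables,
    dy / sqrt(y^2 − C^2) = dx / C,
and integrating gives arccosh(y / C) = (x − a)/C, so
    y(x) = C cosh((x − a)/C),
the catenary. The constants C and a are fixed by the two endpoint conditions (and, for the hanging-chain problem, the length constraint selects C).
Now fit the given data. The endpoints x = ±9 are symmetric at equal height, so the catenary is even about its minimum: a = 0 and y(x) = C cosh(x/C). The lowest point is y(0) = C cosh(0) = C, and we are told y(0) = 15, so C = 15. Therefore
    y(x) = 15 cosh(x/15),
and at the endpoints
    y(±9) = 15 cosh(9/15).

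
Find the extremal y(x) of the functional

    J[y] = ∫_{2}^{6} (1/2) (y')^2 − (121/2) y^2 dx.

The Lagrangian is L = (1/2) (y')^2 − (121/2) y^2.
Compute ∂L/∂y = -121y, ∂L/∂y' = y'.
The Euler-Lagrange equation d/dx(∂L/∂y') − ∂L/∂y = 0 reduces to
    y'' + 121 y = 0.
Its general solution is
    y(x) = A sin(11x) + B cos(11x),
with A, B fixed by the endpoint conditions.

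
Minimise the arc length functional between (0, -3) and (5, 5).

Arc-length functional: J[y] = ∫ sqrt(1 + (y')^2) dx.
Lagrangian L = sqrt(1 + (y')^2) has no explicit y dependence, so ∂L/∂y = 0 and the Euler-Lagrange equation gives
    d/dx( y' / sqrt(1 + (y')^2) ) = 0  ⇒  y' / sqrt(1 + (y')^2) = const.
Hence y' is constant, so y(x) is affine.
Fitting the endpoints (0, -3) and (5, 5):
    slope m = (5 − (-3)) / (5 − 0) = 8/5,
    intercept c = (-3) − m·0 = -3.
Extremal: y(x) = (8/5) x - 3.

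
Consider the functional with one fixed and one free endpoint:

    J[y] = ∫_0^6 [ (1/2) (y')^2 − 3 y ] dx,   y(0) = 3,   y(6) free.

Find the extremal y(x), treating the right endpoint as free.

The Lagrangian L = (1/2) (y')^2 − 3 y gives
    ∂L/∂y = −3,   ∂L/∂y' = y'.
Euler-Lagrange: d/dx(y') − (−3) = 0, i.e. y'' + 3 = 0, so
    y(x) = −(3/2) x^2 + C1 x + C2.
Fixed left endpoint y(0) = 3 ⇒ C2 = 3.
The right endpoint x = 6 is free, so the natural (transversality) condition is ∂L/∂y' |_{x=6} = 0, i.e. y'(6) = 0.
Compute y'(x) = −3 x + C1, so y'(6) = −18 + C1 = 0 ⇒ C1 = 18.
Therefore the extremal is
    y(x) = −(3/2) x^2 + 18 x + 3.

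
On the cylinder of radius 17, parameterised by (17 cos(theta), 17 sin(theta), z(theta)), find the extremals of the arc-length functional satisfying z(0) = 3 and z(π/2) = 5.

Parameterise the cylinder of radius R = 17 as
    r(θ) = (17 cos θ, 17 sin θ, z(θ)).
The arc-length element is
    ds = sqrt(289 + (dz/dθ)^2) dθ,
so the Lagrangian is L = sqrt(289 + z'^2).
L depends on z' only, not on z or θ, so ∂L/∂z = 0 and
    ∂L/∂z' = z' / sqrt(289 + z'^2).
The Euler-Lagrange equation gives
    d/dθ( z' / sqrt(289 + z'^2) ) = 0,
so z' is constant. Integrating once:
    z(θ) = a θ + b,
a helix on the cylinder (a straight line when the cylinder is unrolled). The constants a, b are determined by the endpoint conditions.
With endpoint conditions z(0) = 3 and z(π/2) = 5: from z(0) = b we get b = 3, and a·π/2 + 3 = 5 gives a = 4/π, so
    z(θ) = (4/π) θ + 3.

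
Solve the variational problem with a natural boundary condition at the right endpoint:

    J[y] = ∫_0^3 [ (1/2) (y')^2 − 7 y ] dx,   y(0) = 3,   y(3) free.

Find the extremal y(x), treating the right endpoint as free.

The Lagrangian L = (1/2) (y')^2 − 7 y gives
    ∂L/∂y = −7,   ∂L/∂y' = y'.
Euler-Lagrange: d/dx(y') − (−7) = 0, i.e. y'' + 7 = 0, so
    y(x) = −(7/2) x^2 + C1 x + C2.
Fixed left endpoint y(0) = 3 ⇒ C2 = 3.
The right endpoint x = 3 is free, so the natural (transversality) condition is ∂L/∂y' |_{x=3} = 0, i.e. y'(3) = 0.
Compute y'(x) = −7 x + C1, so y'(3) = −21 + C1 = 0 ⇒ C1 = 21.
Therefore the extremal is
    y(x) = −(7/2) x^2 + 21 x + 3.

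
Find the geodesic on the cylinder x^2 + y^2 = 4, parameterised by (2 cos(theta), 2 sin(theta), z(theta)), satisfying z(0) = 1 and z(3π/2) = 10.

Parameterise the cylinder of radius R = 2 as
    r(θ) = (2 cos θ, 2 sin θ, z(θ)).
The arc-length element is
    ds = sqrt(4 + (dz/dθ)^2) dθ,
so the Lagrangian is L = sqrt(4 + z'^2).
L depends on z' only, not on z or θ, so ∂L/∂z = 0 and
    ∂L/∂z' = z' / sqrt(4 + z'^2).
The Euler-Lagrange equation gives
    d/dθ( z' / sqrt(4 + z'^2) ) = 0,
so z' is constant. Integrating once:
    z(θ) = a θ + b,
a helix on the cylinder (a straight line when the cylinder is unrolled). The constants a, b are determined by the endpoint conditions.
With endpoint conditions z(0) = 1 and z(3π/2) = 10: from z(0) = b we get b = 1, and a·3π/2 + 1 = 10 gives a = 6/π, so
    z(θ) = (6/π) θ + 1.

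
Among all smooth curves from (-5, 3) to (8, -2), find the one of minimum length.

Arc-length functional: J[y] = ∫ sqrt(1 + (y')^2) dx.
Lagrangian L = sqrt(1 + (y')^2) has no explicit y dependence, so ∂L/∂y = 0 and the Euler-Lagrange equation gives
    d/dx( y' / sqrt(1 + (y')^2) ) = 0  ⇒  y' / sqrt(1 + (y')^2) = const.
Hence y' is constant, so y(x) is affine.
Fitting the endpoints (-5, 3) and (8, -2):
    slope m = ((-2) − 3) / (8 − (-5)) = -5/13,
    intercept c = 3 − m·(-5) = 14/13.
Extremal: y(x) = (-5/13) x + 14/13.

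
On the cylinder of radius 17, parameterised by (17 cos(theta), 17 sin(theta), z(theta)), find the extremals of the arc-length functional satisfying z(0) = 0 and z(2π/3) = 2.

Parameterise the cylinder of radius R = 17 as
    r(θ) = (17 cos θ, 17 sin θ, z(θ)).
The arc-length element is
    ds = sqrt(289 + (dz/dθ)^2) dθ,
so the Lagrangian is L = sqrt(289 + z'^2).
L depends on z' only, not on z or θ, so ∂L/∂z = 0 and
    ∂L/∂z' = z' / sqrt(289 + z'^2).
The Euler-Lagrange equation gives
    d/dθ( z' / sqrt(289 + z'^2) ) = 0,
so z' is constant. Integrating once:
    z(θ) = a θ + b,
a helix on the cylinder (a straight line when the cylinder is unrolled). The constants a, b are determined by the endpoint conditions.
With endpoint conditions z(0) = 0 and z(2π/3) = 2: from z(0) = b we get b = 0, and a·2π/3 + 0 = 2 gives a = 3/π, so
    z(θ) = (3/π) θ.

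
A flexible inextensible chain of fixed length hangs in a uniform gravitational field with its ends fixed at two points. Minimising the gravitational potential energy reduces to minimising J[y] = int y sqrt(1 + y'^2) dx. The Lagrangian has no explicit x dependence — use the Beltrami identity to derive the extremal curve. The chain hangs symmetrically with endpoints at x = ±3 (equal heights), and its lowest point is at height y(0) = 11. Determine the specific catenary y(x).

The Lagrangian L(y, y') = y sqrt(1 + y'^2) has no explicit x dependence, so the Beltrami identity applies:
    L − y' ∂L/∂y' = C.
Compute ∂L/∂y' = y · y' / sqrt(1 + y'^2). Then
    L − y' ∂L/∂y'
    = y sqrt(1 + y'^2) − y · y'^2 / sqrt(1 + y'^2)
    = y (1 + y'^2 − y'^2) / sqrt(1 + y'^2)
    = y / sqrt(1 + y'^2) = C.
Squaring gives y^2 = C^2 (1 + y'^2), i.e.
    y'^2 = y^2 / C^2 − 1.
Separating variables,
    dy / sqrt(y^2 − C^2) = dx / C,
and integrating gives arccosh(y / C) = (x − a)/C, so
    y(x) = C cosh((x − a)/C),
the catenary. The constants C and a are fixed by the two endpoint conditions (and, for the hanging-chain problem, the length constraint selects C).
Now fit the given data. The endpoints x = ±3 are symmetric at equal height, so the catenary is even about its minimum: a = 0 and y(x) = C cosh(x/C). The lowest point is y(0) = C cosh(0) = C, and we are told y(0) = 11, so C = 11. Therefore
    y(x) = 11 cosh(x/11),
and at the endpoints
    y(±3) = 11 cosh(3/11).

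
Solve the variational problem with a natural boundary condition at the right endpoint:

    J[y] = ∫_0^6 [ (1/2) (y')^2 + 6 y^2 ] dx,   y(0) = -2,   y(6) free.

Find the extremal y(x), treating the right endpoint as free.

The Lagrangian L = (1/2) (y')^2 + 6 y^2 gives
    ∂L/∂y = 12 y,   ∂L/∂y' = y'.
Euler-Lagrange: y'' − 12 y = 0.
With k = sqrt(12), the general solution is
    y(x) = A cosh(sqrt(12) x) + B sinh(sqrt(12) x).
Fixed left endpoint y(0) = -2 ⇒ A = -2.
The right endpoint x = 6 is free, so the natural (transversality) condition is ∂L/∂y' |_{x=6} = 0, i.e. y'(6) = 0.
Compute y'(x) = A k sinh(k x) + B k cosh(k x), so
    y'(6) = A k sinh(k·6) + B k cosh(k·6) = 0
    ⇒ B = −A tanh(k·6) = 2 tanh(sqrt(12)·6).
Therefore the extremal is
    y(x) = −2 cosh(sqrt(12) x) + 2 tanh(sqrt(12)·6) sinh(sqrt(12) x).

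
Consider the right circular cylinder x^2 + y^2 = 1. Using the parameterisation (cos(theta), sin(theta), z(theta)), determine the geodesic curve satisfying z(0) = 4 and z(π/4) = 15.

Parameterise the cylinder of radius R = 1 as
    r(θ) = (cos θ, sin θ, z(θ)).
The arc-length element is
    ds = sqrt(1 + (dz/dθ)^2) dθ,
so the Lagrangian is L = sqrt(1 + z'^2).
L depends on z' only, not on z or θ, so ∂L/∂z = 0 and
    ∂L/∂z' = z' / sqrt(1 + z'^2).
The Euler-Lagrange equation gives
    d/dθ( z' / sqrt(1 + z'^2) ) = 0,
so z' is constant. Integrating once:
    z(θ) = a θ + b,
a helix on the cylinder (a straight line when the cylinder is unrolled). The constants a, b are determined by the endpoint conditions.
With endpoint conditions z(0) = 4 and z(π/4) = 15: from z(0) = b we get b = 4, and a·π/4 + 4 = 15 gives a = 44/π, so
    z(θ) = (44/π) θ + 4.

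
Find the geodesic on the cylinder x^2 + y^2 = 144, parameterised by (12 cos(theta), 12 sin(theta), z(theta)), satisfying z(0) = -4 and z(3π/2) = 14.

Parameterise the cylinder of radius R = 12 as
    r(θ) = (12 cos θ, 12 sin θ, z(θ)).
The arc-length element is
    ds = sqrt(144 + (dz/dθ)^2) dθ,
so the Lagrangian is L = sqrt(144 + z'^2).
L depends on z' only, not on z or θ, so ∂L/∂z = 0 and
    ∂L/∂z' = z' / sqrt(144 + z'^2).
The Euler-Lagrange equation gives
    d/dθ( z' / sqrt(144 + z'^2) ) = 0,
so z' is constant. Integrating once:
    z(θ) = a θ + b,
a helix on the cylinder (a straight line when the cylinder is unrolled). The constants a, b are determined by the endpoint conditions.
With endpoint conditions z(0) = -4 and z(3π/2) = 14: from z(0) = b we get b = -4, and a·3π/2 + -4 = 14 gives a = 12/π, so
    z(θ) = (12/π) θ − 4.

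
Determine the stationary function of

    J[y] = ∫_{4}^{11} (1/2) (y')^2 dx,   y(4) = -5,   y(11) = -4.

The Lagrangian is L = (1/2) (y')^2.
Compute ∂L/∂y = 0, ∂L/∂y' = y'.
The Euler-Lagrange equation d/dx(∂L/∂y') − ∂L/∂y = 0 reduces to
    y'' = 0.
Its general solution is
    y(x) = A x + B,
with A, B fixed by the endpoint conditions.
Applying the endpoint conditions y(4) = -5 and y(11) = -4: solve A·4 + B = -5 and A·11 + B = -4. Subtracting gives A(11 − 4) = -4 − -5, so A = 1/7, and B = -5 − A·4 = -39/7. Therefore
    y(x) = (1/7) x - 39/7.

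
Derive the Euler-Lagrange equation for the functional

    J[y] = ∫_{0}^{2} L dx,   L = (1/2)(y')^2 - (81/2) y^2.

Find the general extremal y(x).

The Lagrangian is L = (1/2)(y')^2 - (81/2) y^2.
∂L/∂y = -81y.
∂L/∂y' = y'.
The Euler-Lagrange equation d/dx(∂L/∂y') − ∂L/∂y = 0 becomes:
    y'' + 81 y = 0
General solution: y(x) = A sin(9x) + B cos(9x), where A and B are arbitrary constants fixed by the endpoint conditions.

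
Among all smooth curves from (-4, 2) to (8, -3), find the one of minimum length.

Arc-length functional: J[y] = ∫ sqrt(1 + (y')^2) dx.
Lagrangian L = sqrt(1 + (y')^2) has no explicit y dependence, so ∂L/∂y = 0 and the Euler-Lagrange equation gives
    d/dx( y' / sqrt(1 + (y')^2) ) = 0  ⇒  y' / sqrt(1 + (y')^2) = const.
Hence y' is constant, so y(x) is affine.
Fitting the endpoints (-4, 2) and (8, -3):
    slope m = ((-3) − 2) / (8 − (-4)) = -5/12,
    intercept c = 2 − m·(-4) = 1/3.
Extremal: y(x) = (-5/12) x + 1/3.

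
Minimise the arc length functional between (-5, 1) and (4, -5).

Arc-length functional: J[y] = ∫ sqrt(1 + (y')^2) dx.
Lagrangian L = sqrt(1 + (y')^2) has no explicit y dependence, so ∂L/∂y = 0 and the Euler-Lagrange equation gives
    d/dx( y' / sqrt(1 + (y')^2) ) = 0  ⇒  y' / sqrt(1 + (y')^2) = const.
Hence y' is constant, so y(x) is affine.
Fitting the endpoints (-5, 1) and (4, -5):
    slope m = ((-5) − 1) / (4 − (-5)) = -2/3,
    intercept c = 1 − m·(-5) = -7/3.
Extremal: y(x) = (-2/3) x - 7/3.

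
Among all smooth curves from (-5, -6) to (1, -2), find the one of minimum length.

Arc-length functional: J[y] = ∫ sqrt(1 + (y')^2) dx.
Lagrangian L = sqrt(1 + (y')^2) has no explicit y dependence, so ∂L/∂y = 0 and the Euler-Lagrange equation gives
    d/dx( y' / sqrt(1 + (y')^2) ) = 0  ⇒  y' / sqrt(1 + (y')^2) = const.
Hence y' is constant, so y(x) is affine.
Fitting the endpoints (-5, -6) and (1, -2):
    slope m = ((-2) − (-6)) / (1 − (-5)) = 2/3,
    intercept c = (-6) − m·(-5) = -8/3.
Extremal: y(x) = (2/3) x - 8/3.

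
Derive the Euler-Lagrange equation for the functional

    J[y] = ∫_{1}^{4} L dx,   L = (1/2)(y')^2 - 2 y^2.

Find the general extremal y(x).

The Lagrangian is L = (1/2)(y')^2 - 2 y^2.
∂L/∂y = -4y.
∂L/∂y' = y'.
The Euler-Lagrange equation d/dx(∂L/∂y') − ∂L/∂y = 0 becomes:
    y'' + 4 y = 0
General solution: y(x) = A sin(2x) + B cos(2x), where A and B are arbitrary constants fixed by the endpoint conditions.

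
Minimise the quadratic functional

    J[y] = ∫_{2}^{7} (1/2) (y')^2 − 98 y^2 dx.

The Lagrangian is L = (1/2) (y')^2 − 98 y^2.
Compute ∂L/∂y = -196y, ∂L/∂y' = y'.
The Euler-Lagrange equation d/dx(∂L/∂y') − ∂L/∂y = 0 reduces to
    y'' + 196 y = 0.
Its general solution is
    y(x) = A sin(14x) + B cos(14x),
with A, B fixed by the endpoint conditions.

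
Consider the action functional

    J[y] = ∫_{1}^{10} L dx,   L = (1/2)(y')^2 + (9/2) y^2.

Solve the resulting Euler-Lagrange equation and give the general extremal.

The Lagrangian is L = (1/2)(y')^2 + (9/2) y^2.
∂L/∂y = 9y.
∂L/∂y' = y'.
The Euler-Lagrange equation d/dx(∂L/∂y') − ∂L/∂y = 0 becomes:
    y'' - 9 y = 0
General solution: y(x) = A e^(3x) + B e^(-3x), where A and B are arbitrary constants fixed by the endpoint conditions.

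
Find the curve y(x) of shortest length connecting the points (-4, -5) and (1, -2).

Arc-length functional: J[y] = ∫ sqrt(1 + (y')^2) dx.
Lagrangian L = sqrt(1 + (y')^2) has no explicit y dependence, so ∂L/∂y = 0 and the Euler-Lagrange equation gives
    d/dx( y' / sqrt(1 + (y')^2) ) = 0  ⇒  y' / sqrt(1 + (y')^2) = const.
Hence y' is constant, so y(x) is affine.
Fitting the endpoints (-4, -5) and (1, -2):
    slope m = ((-2) − (-5)) / (1 − (-4)) = 3/5,
    intercept c = (-5) − m·(-4) = -13/5.
Extremal: y(x) = (3/5) x - 13/5.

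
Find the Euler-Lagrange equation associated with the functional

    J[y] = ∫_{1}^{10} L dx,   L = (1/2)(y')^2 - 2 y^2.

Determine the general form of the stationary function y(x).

The Lagrangian is L = (1/2)(y')^2 - 2 y^2.
∂L/∂y = -4y.
∂L/∂y' = y'.
The Euler-Lagrange equation d/dx(∂L/∂y') − ∂L/∂y = 0 becomes:
    y'' + 4 y = 0
General solution: y(x) = A sin(2x) + B cos(2x), where A and B are arbitrary constants fixed by the endpoint conditions.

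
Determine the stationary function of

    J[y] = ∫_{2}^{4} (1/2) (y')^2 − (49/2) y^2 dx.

The Lagrangian is L = (1/2) (y')^2 − (49/2) y^2.
Compute ∂L/∂y = -49y, ∂L/∂y' = y'.
The Euler-Lagrange equation d/dx(∂L/∂y') − ∂L/∂y = 0 reduces to
    y'' + 49 y = 0.
Its general solution is
    y(x) = A sin(7x) + B cos(7x),
with A, B fixed by the endpoint conditions.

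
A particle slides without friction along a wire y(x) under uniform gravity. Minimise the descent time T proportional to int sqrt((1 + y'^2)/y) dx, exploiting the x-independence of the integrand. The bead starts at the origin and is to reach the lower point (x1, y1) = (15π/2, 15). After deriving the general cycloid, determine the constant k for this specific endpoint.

The Lagrangian L = sqrt((1 + y'^2) / y) has no explicit x dependence, so the Beltrami identity applies:
    L − y' ∂L/∂y' = C.
Compute ∂L/∂y' = y' / sqrt(y (1 + y'^2)).
Substitute:
    sqrt((1 + y'^2)/y) − y'·y' / sqrt(y (1 + y'^2))
    = (1 + y'^2) / sqrt(y (1 + y'^2)) − y'^2 / sqrt(y (1 + y'^2))
    = 1 / sqrt(y (1 + y'^2)) = C.
Squaring and rearranging gives the first integral
    y (1 + y'^2) = 1/C^2 =: k   (constant).
Solving this first-order ODE by the substitution
    y = (k/2)(1 − cos θ)
yields the cycloid parameterisation
    x(θ) = (k/2)(θ − sin θ),   y(θ) = (k/2)(1 − cos θ).
The constant k is fixed by the endpoint condition.
Now fit the given lower endpoint (x1, y1) = (15π/2, 15). At the bottom of the first arch (θ = π), the parametric equations give
    y(π) = (k/2)(1 − cos π) = k,
    x(π) = (k/2)(π − sin π) = kπ/2.
Matching y(π) = 15 gives k = 15, consistent with x(π) = 15π/2. Therefore the specific cycloid is
    x(θ) = (15/2)(θ − sin θ),   y(θ) = (15/2)(1 − cos θ).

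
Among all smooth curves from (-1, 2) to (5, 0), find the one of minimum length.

Arc-length functional: J[y] = ∫ sqrt(1 + (y')^2) dx.
Lagrangian L = sqrt(1 + (y')^2) has no explicit y dependence, so ∂L/∂y = 0 and the Euler-Lagrange equation gives
    d/dx( y' / sqrt(1 + (y')^2) ) = 0  ⇒  y' / sqrt(1 + (y')^2) = const.
Hence y' is constant, so y(x) is affine.
Fitting the endpoints (-1, 2) and (5, 0):
    slope m = (0 − 2) / (5 − (-1)) = -1/3,
    intercept c = 2 − m·(-1) = 5/3.
Extremal: y(x) = (-1/3) x + 5/3.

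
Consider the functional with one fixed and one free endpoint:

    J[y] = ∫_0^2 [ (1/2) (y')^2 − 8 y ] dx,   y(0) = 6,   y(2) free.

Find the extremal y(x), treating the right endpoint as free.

The Lagrangian L = (1/2) (y')^2 − 8 y gives
    ∂L/∂y = −8,   ∂L/∂y' = y'.
Euler-Lagrange: d/dx(y') − (−8) = 0, i.e. y'' + 8 = 0, so
    y(x) = −(8/2) x^2 + C1 x + C2.
Fixed left endpoint y(0) = 6 ⇒ C2 = 6.
The right endpoint x = 2 is free, so the natural (transversality) condition is ∂L/∂y' |_{x=2} = 0, i.e. y'(2) = 0.
Compute y'(x) = −8 x + C1, so y'(2) = −16 + C1 = 0 ⇒ C1 = 16.
Therefore the extremal is
    y(x) = −4 x^2 + 16 x + 6.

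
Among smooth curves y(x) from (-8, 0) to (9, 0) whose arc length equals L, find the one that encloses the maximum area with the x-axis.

Set up the augmented Lagrangian using a multiplier λ for the length constraint:
    F(y, y') = y − λ sqrt(1 + y'^2).
F has no explicit x dependence, so the Beltrami identity yields a first integral
    F − y' ∂F/∂y' = C.
Compute ∂F/∂y' = −λ y' / sqrt(1 + y'^2). Then
    y − λ sqrt(1 + y'^2) + λ y'^2 / sqrt(1 + y'^2) = C
    ⇒  y − λ / sqrt(1 + y'^2) = C.
Solving for y' and integrating gives
    (x − a)^2 + (y − b)^2 = λ^2,
a circular arc of radius λ. The constants a, b are determined by the endpoint conditions y(-8) = y(9) = 0, and λ is fixed implicitly by the length constraint
    ∫_{-8}^{9} sqrt(1 + y'^2) dx = L.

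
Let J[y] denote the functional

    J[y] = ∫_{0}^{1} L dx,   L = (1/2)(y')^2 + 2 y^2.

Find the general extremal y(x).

The Lagrangian is L = (1/2)(y')^2 + 2 y^2.
∂L/∂y = 4y.
∂L/∂y' = y'.
The Euler-Lagrange equation d/dx(∂L/∂y') − ∂L/∂y = 0 becomes:
    y'' - 4 y = 0
General solution: y(x) = A e^(2x) + B e^(-2x), where A and B are arbitrary constants fixed by the endpoint conditions.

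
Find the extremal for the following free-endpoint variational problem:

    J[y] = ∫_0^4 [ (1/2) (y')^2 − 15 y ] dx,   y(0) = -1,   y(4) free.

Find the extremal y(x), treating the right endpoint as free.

The Lagrangian L = (1/2) (y')^2 − 15 y gives
    ∂L/∂y = −15,   ∂L/∂y' = y'.
Euler-Lagrange: d/dx(y') − (−15) = 0, i.e. y'' + 15 = 0, so
    y(x) = −(15/2) x^2 + C1 x + C2.
Fixed left endpoint y(0) = -1 ⇒ C2 = -1.
The right endpoint x = 4 is free, so the natural (transversality) condition is ∂L/∂y' |_{x=4} = 0, i.e. y'(4) = 0.
Compute y'(x) = −15 x + C1, so y'(4) = −60 + C1 = 0 ⇒ C1 = 60.
Therefore the extremal is
    y(x) = −(15/2) x^2 + 60 x − 1.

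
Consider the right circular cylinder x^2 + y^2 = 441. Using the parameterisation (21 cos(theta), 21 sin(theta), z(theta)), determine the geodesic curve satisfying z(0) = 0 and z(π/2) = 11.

Parameterise the cylinder of radius R = 21 as
    r(θ) = (21 cos θ, 21 sin θ, z(θ)).
The arc-length element is
    ds = sqrt(441 + (dz/dθ)^2) dθ,
so the Lagrangian is L = sqrt(441 + z'^2).
L depends on z' only, not on z or θ, so ∂L/∂z = 0 and
    ∂L/∂z' = z' / sqrt(441 + z'^2).
The Euler-Lagrange equation gives
    d/dθ( z' / sqrt(441 + z'^2) ) = 0,
so z' is constant. Integrating once:
    z(θ) = a θ + b,
a helix on the cylinder (a straight line when the cylinder is unrolled). The constants a, b are determined by the endpoint conditions.
With endpoint conditions z(0) = 0 and z(π/2) = 11: from z(0) = b we get b = 0, and a·π/2 + 0 = 11 gives a = 22/π, so
    z(θ) = (22/π) θ.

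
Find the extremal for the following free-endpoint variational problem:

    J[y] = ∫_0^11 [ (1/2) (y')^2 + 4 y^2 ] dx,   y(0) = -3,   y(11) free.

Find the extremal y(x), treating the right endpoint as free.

The Lagrangian L = (1/2) (y')^2 + 4 y^2 gives
    ∂L/∂y = 8 y,   ∂L/∂y' = y'.
Euler-Lagrange: y'' − 8 y = 0.
With k = sqrt(8), the general solution is
    y(x) = A cosh(sqrt(8) x) + B sinh(sqrt(8) x).
Fixed left endpoint y(0) = -3 ⇒ A = -3.
The right endpoint x = 11 is free, so the natural (transversality) condition is ∂L/∂y' |_{x=11} = 0, i.e. y'(11) = 0.
Compute y'(x) = A k sinh(k x) + B k cosh(k x), so
    y'(11) = A k sinh(k·11) + B k cosh(k·11) = 0
    ⇒ B = −A tanh(k·11) = 3 tanh(sqrt(8)·11).
Therefore the extremal is
    y(x) = −3 cosh(sqrt(8) x) + 3 tanh(sqrt(8)·11) sinh(sqrt(8) x).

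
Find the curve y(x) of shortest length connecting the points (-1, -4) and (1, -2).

Arc-length functional: J[y] = ∫ sqrt(1 + (y')^2) dx.
Lagrangian L = sqrt(1 + (y')^2) has no explicit y dependence, so ∂L/∂y = 0 and the Euler-Lagrange equation gives
    d/dx( y' / sqrt(1 + (y')^2) ) = 0  ⇒  y' / sqrt(1 + (y')^2) = const.
Hence y' is constant, so y(x) is affine.
Fitting the endpoints (-1, -4) and (1, -2):
    slope m = ((-2) − (-4)) / (1 − (-1)) = 1,
    intercept c = (-4) − m·(-1) = -3.
Extremal: y(x) = x - 3.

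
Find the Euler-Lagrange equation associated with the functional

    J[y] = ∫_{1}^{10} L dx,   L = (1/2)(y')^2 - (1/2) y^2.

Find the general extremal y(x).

The Lagrangian is L = (1/2)(y')^2 - (1/2) y^2.
∂L/∂y = -y.
∂L/∂y' = y'.
The Euler-Lagrange equation d/dx(∂L/∂y') − ∂L/∂y = 0 becomes:
    y'' + y = 0
General solution: y(x) = A sin(x) + B cos(x), where A and B are arbitrary constants fixed by the endpoint conditions.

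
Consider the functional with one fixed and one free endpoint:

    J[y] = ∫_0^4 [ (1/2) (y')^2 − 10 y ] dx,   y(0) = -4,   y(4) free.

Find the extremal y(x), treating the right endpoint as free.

The Lagrangian L = (1/2) (y')^2 − 10 y gives
    ∂L/∂y = −10,   ∂L/∂y' = y'.
Euler-Lagrange: d/dx(y') − (−10) = 0, i.e. y'' + 10 = 0, so
    y(x) = −(10/2) x^2 + C1 x + C2.
Fixed left endpoint y(0) = -4 ⇒ C2 = -4.
The right endpoint x = 4 is free, so the natural (transversality) condition is ∂L/∂y' |_{x=4} = 0, i.e. y'(4) = 0.
Compute y'(x) = −10 x + C1, so y'(4) = −40 + C1 = 0 ⇒ C1 = 40.
Therefore the extremal is
    y(x) = −5 x^2 + 40 x − 4.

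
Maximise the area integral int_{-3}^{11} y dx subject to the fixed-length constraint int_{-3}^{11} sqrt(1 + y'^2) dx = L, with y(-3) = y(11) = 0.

Set up the augmented Lagrangian using a multiplier λ for the length constraint:
    F(y, y') = y − λ sqrt(1 + y'^2).
F has no explicit x dependence, so the Beltrami identity yields a first integral
    F − y' ∂F/∂y' = C.
Compute ∂F/∂y' = −λ y' / sqrt(1 + y'^2). Then
    y − λ sqrt(1 + y'^2) + λ y'^2 / sqrt(1 + y'^2) = C
    ⇒  y − λ / sqrt(1 + y'^2) = C.
Solving for y' and integrating gives
    (x − a)^2 + (y − b)^2 = λ^2,
a circular arc of radius λ. The constants a, b are determined by the endpoint conditions y(-3) = y(11) = 0, and λ is fixed implicitly by the length constraint
    ∫_{-3}^{11} sqrt(1 + y'^2) dx = L.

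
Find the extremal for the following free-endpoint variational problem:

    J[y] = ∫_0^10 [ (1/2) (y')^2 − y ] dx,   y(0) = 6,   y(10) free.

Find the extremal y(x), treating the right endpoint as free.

The Lagrangian L = (1/2) (y')^2 − y gives
    ∂L/∂y = −1,   ∂L/∂y' = y'.
Euler-Lagrange: d/dx(y') − (−1) = 0, i.e. y'' + 1 = 0, so
    y(x) = −(1/2) x^2 + C1 x + C2.
Fixed left endpoint y(0) = 6 ⇒ C2 = 6.
The right endpoint x = 10 is free, so the natural (transversality) condition is ∂L/∂y' |_{x=10} = 0, i.e. y'(10) = 0.
Compute y'(x) = −1 x + C1, so y'(10) = −10 + C1 = 0 ⇒ C1 = 10.
Therefore the extremal is
    y(x) = −x^2/2 + 10 x + 6.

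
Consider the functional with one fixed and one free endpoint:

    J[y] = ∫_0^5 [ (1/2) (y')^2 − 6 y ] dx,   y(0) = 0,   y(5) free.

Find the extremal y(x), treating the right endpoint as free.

The Lagrangian L = (1/2) (y')^2 − 6 y gives
    ∂L/∂y = −6,   ∂L/∂y' = y'.
Euler-Lagrange: d/dx(y') − (−6) = 0, i.e. y'' + 6 = 0, so
    y(x) = −(6/2) x^2 + C1 x + C2.
Fixed left endpoint y(0) = 0 ⇒ C2 = 0.
The right endpoint x = 5 is free, so the natural (transversality) condition is ∂L/∂y' |_{x=5} = 0, i.e. y'(5) = 0.
Compute y'(x) = −6 x + C1, so y'(5) = −30 + C1 = 0 ⇒ C1 = 30.
Therefore the extremal is
    y(x) = −3 x^2 + 30 x.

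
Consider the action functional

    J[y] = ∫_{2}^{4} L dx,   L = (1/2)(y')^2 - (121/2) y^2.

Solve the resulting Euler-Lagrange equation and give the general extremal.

The Lagrangian is L = (1/2)(y')^2 - (121/2) y^2.
∂L/∂y = -121y.
∂L/∂y' = y'.
The Euler-Lagrange equation d/dx(∂L/∂y') − ∂L/∂y = 0 becomes:
    y'' + 121 y = 0
General solution: y(x) = A sin(11x) + B cos(11x), where A and B are arbitrary constants fixed by the endpoint conditions.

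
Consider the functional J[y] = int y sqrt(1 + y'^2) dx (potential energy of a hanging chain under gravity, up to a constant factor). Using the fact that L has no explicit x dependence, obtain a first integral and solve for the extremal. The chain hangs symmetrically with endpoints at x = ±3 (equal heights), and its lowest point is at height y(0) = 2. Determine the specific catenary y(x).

The Lagrangian L(y, y') = y sqrt(1 + y'^2) has no explicit x dependence, so the Beltrami identity applies:
    L − y' ∂L/∂y' = C.
Compute ∂L/∂y' = y · y' / sqrt(1 + y'^2). Then
    L − y' ∂L/∂y'
    = y sqrt(1 + y'^2) − y · y'^2 / sqrt(1 + y'^2)
    = y (1 + y'^2 − y'^2) / sqrt(1 + y'^2)
    = y / sqrt(1 + y'^2) = C.
Squaring gives y^2 = C^2 (1 + y'^2), i.e.
    y'^2 = y^2 / C^2 − 1.
Separating variables,
    dy / sqrt(y^2 − C^2) = dx / C,
and integrating gives arccosh(y / C) = (x − a)/C, so
    y(x) = C cosh((x − a)/C),
the catenary. The constants C and a are fixed by the two endpoint conditions (and, for the hanging-chain problem, the length constraint selects C).
Now fit the given data. The endpoints x = ±3 are symmetric at equal height, so the catenary is even about its minimum: a = 0 and y(x) = C cosh(x/C). The lowest point is y(0) = C cosh(0) = C, and we are told y(0) = 2, so C = 2. Therefore
    y(x) = 2 cosh(x/2),
and at the endpoints
    y(±3) = 2 cosh(3/2).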